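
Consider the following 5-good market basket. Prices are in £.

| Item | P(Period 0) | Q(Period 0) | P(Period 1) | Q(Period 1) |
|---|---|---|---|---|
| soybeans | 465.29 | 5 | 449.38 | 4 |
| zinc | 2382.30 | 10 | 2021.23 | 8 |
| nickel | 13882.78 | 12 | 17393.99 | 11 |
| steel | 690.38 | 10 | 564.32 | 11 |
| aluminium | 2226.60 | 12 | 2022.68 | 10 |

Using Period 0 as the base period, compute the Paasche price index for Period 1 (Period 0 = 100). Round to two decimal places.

Paasche price index uses current-period quantities as weights.
ΣP(Period 1)·Q(Period 1) = 449.38×4 + 2021.23×8 + 17393.99×11 + 564.32×11 + 2022.68×10 = 1797.52 + 16169.84 + 191333.89 + 6207.52 + 20226.8 = 235735.57
ΣP(Period 0)·Q(Period 1) = 465.29×4 + 2382.30×8 + 13882.78×11 + 690.38×11 + 2226.60×10 = 1861.16 + 19058.4 + 152710.58 + 7594.18 + 22266 = 203490.32
Index = 235735.57 / 203490.32 × 100 = 115.8461

115.85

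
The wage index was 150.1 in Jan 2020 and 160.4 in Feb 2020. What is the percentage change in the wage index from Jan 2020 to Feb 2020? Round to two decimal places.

6.86%

Change = (160.4 − 150.1) / 150.1 × 100
       = 10.3 / 150.1 × 100 = 6.8621%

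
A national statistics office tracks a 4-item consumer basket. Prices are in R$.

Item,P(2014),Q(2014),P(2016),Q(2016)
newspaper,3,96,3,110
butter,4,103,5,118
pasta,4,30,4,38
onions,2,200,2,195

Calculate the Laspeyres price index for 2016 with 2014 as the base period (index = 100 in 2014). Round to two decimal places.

108.44

Laspeyres price index uses base-period quantities as weights.
ΣP(2016)·Q(2014) = 3×96 + 5×103 + 4×30 + 2×200 = 288 + 515 + 120 + 400 = 1323
ΣP(2014)·Q(2014) = 3×96 + 4×103 + 4×30 + 2×200 = 288 + 412 + 120 + 400 = 1220
Index = 1323 / 1220 × 100 = 108.4426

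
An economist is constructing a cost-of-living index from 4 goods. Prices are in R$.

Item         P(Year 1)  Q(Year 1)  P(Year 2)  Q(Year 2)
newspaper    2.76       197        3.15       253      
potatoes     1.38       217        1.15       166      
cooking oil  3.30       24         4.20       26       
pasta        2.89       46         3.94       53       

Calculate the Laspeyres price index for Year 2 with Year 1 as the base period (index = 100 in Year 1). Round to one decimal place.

Laspeyres price index uses base-period quantities as weights.
ΣP(Year 2)·Q(Year 1) = 3.15×197 + 1.15×217 + 4.20×24 + 3.94×46 = 620.55 + 249.55 + 100.8 + 181.24 = 1152.14
ΣP(Year 1)·Q(Year 1) = 2.76×197 + 1.38×217 + 3.30×24 + 2.89×46 = 543.72 + 299.46 + 79.2 + 132.94 = 1055.32
Index = 1152.14 / 1055.32 × 100 = 109.1745

109.2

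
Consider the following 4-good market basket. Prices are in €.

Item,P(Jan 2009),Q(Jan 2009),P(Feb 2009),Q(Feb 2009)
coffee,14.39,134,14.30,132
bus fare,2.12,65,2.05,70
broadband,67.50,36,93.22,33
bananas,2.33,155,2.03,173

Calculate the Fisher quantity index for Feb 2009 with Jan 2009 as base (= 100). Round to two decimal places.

95.87

Laspeyres component (base-period weights):
ΣP(Jan 2009)Q(Feb 2009) = 14.39×132 + 2.12×70 + 67.50×33 + 2.33×173 = 1899.48 + 148.4 + 2227.5 + 403.09 = 4678.47
ΣP(Jan 2009)Q(Jan 2009) = 14.39×134 + 2.12×65 + 67.50×36 + 2.33×155 = 1928.26 + 137.8 + 2430 + 361.15 = 4857.21
L = 4678.47 / 4857.21 × 100 = 96.3201
Paasche component (current-period weights):
ΣP(Feb 2009)Q(Feb 2009) = 14.30×132 + 2.05×70 + 93.22×33 + 2.03×173 = 1887.6 + 143.5 + 3076.26 + 351.19 = 5458.55
ΣP(Feb 2009)Q(Jan 2009) = 14.30×134 + 2.05×65 + 93.22×36 + 2.03×155 = 1916.2 + 133.25 + 3355.92 + 314.65 = 5720.02
P = 5458.55 / 5720.02 × 100 = 95.4289
Fisher = √(L × P) = √(96.3201 × 95.4289) = 95.8735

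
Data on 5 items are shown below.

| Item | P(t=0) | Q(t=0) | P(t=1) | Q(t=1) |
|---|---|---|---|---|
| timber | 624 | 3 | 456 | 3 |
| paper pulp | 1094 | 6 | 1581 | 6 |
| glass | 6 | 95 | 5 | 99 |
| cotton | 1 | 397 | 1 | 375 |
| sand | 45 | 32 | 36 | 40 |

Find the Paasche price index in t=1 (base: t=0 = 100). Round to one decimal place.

117.5

Paasche price index uses current-period quantities as weights.
ΣP(t=1)·Q(t=1) = 456×3 + 1581×6 + 5×99 + 1×375 + 36×40 = 1368 + 9486 + 495 + 375 + 1440 = 13164
ΣP(t=0)·Q(t=1) = 624×3 + 1094×6 + 6×99 + 1×375 + 45×40 = 1872 + 6564 + 594 + 375 + 1800 = 11205
Index = 13164 / 11205 × 100 = 117.4833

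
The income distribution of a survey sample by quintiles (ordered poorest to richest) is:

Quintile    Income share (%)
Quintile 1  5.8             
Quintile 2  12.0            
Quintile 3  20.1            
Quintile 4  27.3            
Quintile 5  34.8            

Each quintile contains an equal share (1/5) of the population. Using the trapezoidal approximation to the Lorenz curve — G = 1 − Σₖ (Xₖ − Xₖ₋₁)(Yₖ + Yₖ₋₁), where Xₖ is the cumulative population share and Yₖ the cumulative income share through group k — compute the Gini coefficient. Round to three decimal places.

0.293

Cumulative income shares Yₖ: 0.0580, 0.1780, 0.3790, 0.6520, 1.0000
Σ (Xₖ−Xₖ₋₁)(Yₖ+Yₖ₋₁) = (1/5)(0.0580+0.0000) + (1/5)(0.1780+0.0580) + (1/5)(0.3790+0.1780) + (1/5)(0.6520+0.3790) + (1/5)(1.0000+0.6520)
  = 0.0116 + 0.0472 + 0.1114 + 0.2062 + 0.3304 = 0.7068
G = 1 − 0.7068 = 0.2932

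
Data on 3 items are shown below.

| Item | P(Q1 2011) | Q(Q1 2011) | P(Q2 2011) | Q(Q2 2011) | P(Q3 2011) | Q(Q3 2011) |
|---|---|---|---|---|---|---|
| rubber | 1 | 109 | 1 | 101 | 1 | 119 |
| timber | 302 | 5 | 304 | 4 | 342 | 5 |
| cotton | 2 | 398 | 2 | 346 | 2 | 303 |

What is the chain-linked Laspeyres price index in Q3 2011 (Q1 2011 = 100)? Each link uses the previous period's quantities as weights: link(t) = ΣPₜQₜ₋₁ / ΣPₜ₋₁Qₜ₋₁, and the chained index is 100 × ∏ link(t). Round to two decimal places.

Link Q1 2011→Q2 2011:
ΣP(Q2 2011)Q(Q1 2011) = 1×109 + 304×5 + 2×398 = 109 + 1520 + 796 = 2425
ΣP(Q1 2011)Q(Q1 2011) = 1×109 + 302×5 + 2×398 = 109 + 1510 + 796 = 2415
link = 2425/2415 = 1.004141
Link Q2 2011→Q3 2011:
ΣP(Q3 2011)Q(Q2 2011) = 1×101 + 342×4 + 2×346 = 101 + 1368 + 692 = 2161
ΣP(Q2 2011)Q(Q2 2011) = 1×101 + 304×4 + 2×346 = 101 + 1216 + 692 = 2009
link = 2161/2009 = 1.075660
Chained index = 100 × 1.004141 × 1.075660 = 108.0114

108.01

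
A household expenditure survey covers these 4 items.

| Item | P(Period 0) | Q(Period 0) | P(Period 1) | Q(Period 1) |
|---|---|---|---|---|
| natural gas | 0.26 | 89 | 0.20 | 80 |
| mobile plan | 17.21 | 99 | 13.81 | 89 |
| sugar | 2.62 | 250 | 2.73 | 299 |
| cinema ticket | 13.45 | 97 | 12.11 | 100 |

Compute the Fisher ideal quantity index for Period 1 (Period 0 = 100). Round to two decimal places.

Laspeyres component (base-period weights):
ΣP(Period 0)Q(Period 1) = 0.26×80 + 17.21×89 + 2.62×299 + 13.45×100 = 20.8 + 1531.69 + 783.38 + 1345 = 3680.87
ΣP(Period 0)Q(Period 0) = 0.26×89 + 17.21×99 + 2.62×250 + 13.45×97 = 23.14 + 1703.79 + 655 + 1304.65 = 3686.58
L = 3680.87 / 3686.58 × 100 = 99.8451
Paasche component (current-period weights):
ΣP(Period 1)Q(Period 1) = 0.20×80 + 13.81×89 + 2.73×299 + 12.11×100 = 16 + 1229.09 + 816.27 + 1211 = 3272.36
ΣP(Period 1)Q(Period 0) = 0.20×89 + 13.81×99 + 2.73×250 + 12.11×97 = 17.8 + 1367.19 + 682.5 + 1174.67 = 3242.16
P = 3272.36 / 3242.16 × 100 = 100.9315
Fisher = √(L × P) = √(99.8451 × 100.9315) = 100.3868

100.39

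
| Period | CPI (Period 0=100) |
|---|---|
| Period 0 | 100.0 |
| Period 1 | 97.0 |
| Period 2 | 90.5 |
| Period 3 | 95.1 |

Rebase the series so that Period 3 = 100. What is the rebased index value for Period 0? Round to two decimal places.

105.15

Rebased(Period 0) = 100.0 / 95.1 × 100 = 105.1525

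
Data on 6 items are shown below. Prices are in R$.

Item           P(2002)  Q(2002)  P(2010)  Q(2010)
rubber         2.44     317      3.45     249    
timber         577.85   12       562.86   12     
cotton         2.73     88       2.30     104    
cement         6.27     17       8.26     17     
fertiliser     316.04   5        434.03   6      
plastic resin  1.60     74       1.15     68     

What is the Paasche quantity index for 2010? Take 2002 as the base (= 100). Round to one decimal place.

Paasche quantity index uses current-period prices as weights.
ΣP(2010)·Q(2010) = 3.45×249 + 562.86×12 + 2.30×104 + 8.26×17 + 434.03×6 + 1.15×68 = 859.05 + 6754.32 + 239.2 + 140.42 + 2604.18 + 78.2 = 10675.37
ΣP(2010)·Q(2002) = 3.45×317 + 562.86×12 + 2.30×88 + 8.26×17 + 434.03×5 + 1.15×74 = 1093.65 + 6754.32 + 202.4 + 140.42 + 2170.15 + 85.1 = 10446.04
Index = 10675.37 / 10446.04 × 100 = 102.1954

102.2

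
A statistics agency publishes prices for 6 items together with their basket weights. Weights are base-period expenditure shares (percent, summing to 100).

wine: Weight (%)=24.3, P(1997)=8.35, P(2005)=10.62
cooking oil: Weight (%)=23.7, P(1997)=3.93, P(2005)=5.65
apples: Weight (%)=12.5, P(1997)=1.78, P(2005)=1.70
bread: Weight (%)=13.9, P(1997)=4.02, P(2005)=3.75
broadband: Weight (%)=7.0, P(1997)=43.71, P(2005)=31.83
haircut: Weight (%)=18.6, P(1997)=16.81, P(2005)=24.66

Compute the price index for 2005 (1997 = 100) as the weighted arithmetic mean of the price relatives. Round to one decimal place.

wine: 24.3 × (10.62/8.35) = 24.3 × 1.271856 = 30.9061
cooking oil: 23.7 × (5.65/3.93) = 23.7 × 1.437659 = 34.0725
apples: 12.5 × (1.70/1.78) = 12.5 × 0.955056 = 11.9382
bread: 13.9 × (3.75/4.02) = 13.9 × 0.932836 = 12.9664
broadband: 7.0 × (31.83/43.71) = 7.0 × 0.728209 = 5.0975
haircut: 18.6 × (24.66/16.81) = 18.6 × 1.466984 = 27.2859
Index = Σ wᵢ·(p₁ᵢ/p₀ᵢ) = 30.9061 + 34.0725 + 11.9382 + 12.9664 + 5.0975 + 27.2859 = 122.2666

122.3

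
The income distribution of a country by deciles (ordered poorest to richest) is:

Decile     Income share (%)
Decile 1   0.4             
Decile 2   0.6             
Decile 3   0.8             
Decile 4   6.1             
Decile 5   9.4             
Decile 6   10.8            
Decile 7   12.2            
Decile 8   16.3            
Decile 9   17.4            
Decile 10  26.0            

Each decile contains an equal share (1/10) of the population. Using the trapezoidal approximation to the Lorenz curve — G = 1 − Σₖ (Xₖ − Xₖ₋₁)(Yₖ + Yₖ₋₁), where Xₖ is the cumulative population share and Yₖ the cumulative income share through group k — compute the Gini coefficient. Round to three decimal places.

Cumulative income shares Yₖ: 0.0040, 0.0100, 0.0180, 0.0790, 0.1730, 0.2810, 0.4030, 0.5660, 0.7400, 1.0000
Σ (Xₖ−Xₖ₋₁)(Yₖ+Yₖ₋₁) = (1/10)(0.0040+0.0000) + (1/10)(0.0100+0.0040) + (1/10)(0.0180+0.0100) + (1/10)(0.0790+0.0180) + (1/10)(0.1730+0.0790) + (1/10)(0.2810+0.1730) + (1/10)(0.4030+0.2810) + (1/10)(0.5660+0.4030) + (1/10)(0.7400+0.5660) + (1/10)(1.0000+0.7400)
  = 0.0004 + 0.0014 + 0.0028 + 0.0097 + 0.0252 + 0.0454 + 0.0684 + 0.0969 + 0.1306 + 0.1740 = 0.5548
G = 1 − 0.5548 = 0.4452

0.445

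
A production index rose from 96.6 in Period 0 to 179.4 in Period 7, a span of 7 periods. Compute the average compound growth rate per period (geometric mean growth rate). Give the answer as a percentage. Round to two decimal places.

9.25%

Growth factor = (179.4/96.6)^(1/7) = (1.857143)^(1/7) = 1.092462
Growth rate = 1.092462 − 1 = 0.092462 = 9.2462%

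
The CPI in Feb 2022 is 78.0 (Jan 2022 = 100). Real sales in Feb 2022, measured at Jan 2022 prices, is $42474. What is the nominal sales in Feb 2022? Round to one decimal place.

Nominal = Real × (Index/100) = 42474 × (78.0/100)
        = 42474 × 0.780 = 33129.7200

33129.7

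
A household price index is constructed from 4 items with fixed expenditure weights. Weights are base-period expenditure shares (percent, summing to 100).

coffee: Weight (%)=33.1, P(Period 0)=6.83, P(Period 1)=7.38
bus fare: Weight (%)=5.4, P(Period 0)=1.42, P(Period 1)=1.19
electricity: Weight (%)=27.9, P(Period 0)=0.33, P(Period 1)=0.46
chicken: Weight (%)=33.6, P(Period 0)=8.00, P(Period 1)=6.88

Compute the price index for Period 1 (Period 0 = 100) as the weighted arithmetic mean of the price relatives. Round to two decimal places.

coffee: 33.1 × (7.38/6.83) = 33.1 × 1.080527 = 35.7654
bus fare: 5.4 × (1.19/1.42) = 5.4 × 0.838028 = 4.5254
electricity: 27.9 × (0.46/0.33) = 27.9 × 1.393939 = 38.8909
chicken: 33.6 × (6.88/8.00) = 33.6 × 0.860000 = 28.8960
Index = Σ wᵢ·(p₁ᵢ/p₀ᵢ) = 35.7654 + 4.5254 + 38.8909 + 28.8960 = 108.0777

108.08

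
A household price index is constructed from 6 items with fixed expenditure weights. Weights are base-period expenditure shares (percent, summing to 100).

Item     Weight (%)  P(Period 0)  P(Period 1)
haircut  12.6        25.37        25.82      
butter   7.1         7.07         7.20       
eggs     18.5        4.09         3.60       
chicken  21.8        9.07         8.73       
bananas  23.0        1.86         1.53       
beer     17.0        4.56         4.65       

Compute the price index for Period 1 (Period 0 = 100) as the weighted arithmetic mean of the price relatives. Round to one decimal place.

93.6

haircut: 12.6 × (25.82/25.37) = 12.6 × 1.017737 = 12.8235
butter: 7.1 × (7.20/7.07) = 7.1 × 1.018388 = 7.2306
eggs: 18.5 × (3.60/4.09) = 18.5 × 0.880196 = 16.2836
chicken: 21.8 × (8.73/9.07) = 21.8 × 0.962514 = 20.9828
bananas: 23.0 × (1.53/1.86) = 23.0 × 0.822581 = 18.9194
beer: 17.0 × (4.65/4.56) = 17.0 × 1.019737 = 17.3355
Index = Σ wᵢ·(p₁ᵢ/p₀ᵢ) = 12.8235 + 7.2306 + 16.2836 + 20.9828 + 18.9194 + 17.3355 = 93.5753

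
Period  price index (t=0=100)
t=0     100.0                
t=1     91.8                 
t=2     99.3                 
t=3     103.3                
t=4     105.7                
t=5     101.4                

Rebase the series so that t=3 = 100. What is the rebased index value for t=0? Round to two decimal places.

Rebased(t=0) = 100.0 / 103.3 × 100 = 96.8054

96.81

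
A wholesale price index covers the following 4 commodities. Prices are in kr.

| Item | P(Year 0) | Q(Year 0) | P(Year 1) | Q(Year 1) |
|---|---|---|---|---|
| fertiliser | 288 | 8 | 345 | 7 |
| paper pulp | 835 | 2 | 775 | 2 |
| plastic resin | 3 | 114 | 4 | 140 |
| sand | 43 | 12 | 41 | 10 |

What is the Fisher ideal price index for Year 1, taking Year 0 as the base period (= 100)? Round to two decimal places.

108.81

Laspeyres component (base-period weights):
ΣP(Year 1)Q(Year 0) = 345×8 + 775×2 + 4×114 + 41×12 = 2760 + 1550 + 456 + 492 = 5258
ΣP(Year 0)Q(Year 0) = 288×8 + 835×2 + 3×114 + 43×12 = 2304 + 1670 + 342 + 516 = 4832
L = 5258 / 4832 × 100 = 108.8162
Paasche component (current-period weights):
ΣP(Year 1)Q(Year 1) = 345×7 + 775×2 + 4×140 + 41×10 = 2415 + 1550 + 560 + 410 = 4935
ΣP(Year 0)Q(Year 1) = 288×7 + 835×2 + 3×140 + 43×10 = 2016 + 1670 + 420 + 430 = 4536
P = 4935 / 4536 × 100 = 108.7963
Fisher = √(L × P) = √(108.8162 × 108.7963) = 108.8063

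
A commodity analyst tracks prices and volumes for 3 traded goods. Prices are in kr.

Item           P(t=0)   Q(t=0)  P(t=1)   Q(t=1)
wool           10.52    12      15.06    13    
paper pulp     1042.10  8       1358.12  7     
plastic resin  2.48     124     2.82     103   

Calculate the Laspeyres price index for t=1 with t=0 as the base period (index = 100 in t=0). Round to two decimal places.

129.93

Laspeyres price index uses base-period quantities as weights.
ΣP(t=1)·Q(t=0) = 15.06×12 + 1358.12×8 + 2.82×124 = 180.72 + 10864.96 + 349.68 = 11395.36
ΣP(t=0)·Q(t=0) = 10.52×12 + 1042.10×8 + 2.48×124 = 126.24 + 8336.8 + 307.52 = 8770.56
Index = 11395.36 / 8770.56 × 100 = 129.9274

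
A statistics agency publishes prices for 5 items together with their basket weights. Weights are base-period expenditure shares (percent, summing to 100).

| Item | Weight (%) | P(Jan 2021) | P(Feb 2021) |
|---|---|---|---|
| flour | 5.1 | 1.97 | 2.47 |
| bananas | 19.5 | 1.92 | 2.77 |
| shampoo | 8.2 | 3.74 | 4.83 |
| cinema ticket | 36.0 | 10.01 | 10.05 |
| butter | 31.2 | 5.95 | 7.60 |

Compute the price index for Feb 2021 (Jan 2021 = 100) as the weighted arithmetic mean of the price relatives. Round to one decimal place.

flour: 5.1 × (2.47/1.97) = 5.1 × 1.253807 = 6.3944
bananas: 19.5 × (2.77/1.92) = 19.5 × 1.442708 = 28.1328
shampoo: 8.2 × (4.83/3.74) = 8.2 × 1.291444 = 10.5898
cinema ticket: 36.0 × (10.05/10.01) = 36.0 × 1.003996 = 36.1439
butter: 31.2 × (7.60/5.95) = 31.2 × 1.277311 = 39.8521
Index = Σ wᵢ·(p₁ᵢ/p₀ᵢ) = 6.3944 + 28.1328 + 10.5898 + 36.1439 + 39.8521 = 121.1130

121.1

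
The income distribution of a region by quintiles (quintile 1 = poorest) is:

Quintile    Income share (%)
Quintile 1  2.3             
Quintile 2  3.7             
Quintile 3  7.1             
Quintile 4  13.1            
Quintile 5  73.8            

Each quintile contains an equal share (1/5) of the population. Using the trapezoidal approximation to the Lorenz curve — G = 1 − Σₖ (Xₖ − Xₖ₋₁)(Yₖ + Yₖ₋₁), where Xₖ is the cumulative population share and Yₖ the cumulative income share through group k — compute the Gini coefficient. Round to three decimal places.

0.610

Cumulative income shares Yₖ: 0.0230, 0.0600, 0.1310, 0.2620, 1.0000
Σ (Xₖ−Xₖ₋₁)(Yₖ+Yₖ₋₁) = (1/5)(0.0230+0.0000) + (1/5)(0.0600+0.0230) + (1/5)(0.1310+0.0600) + (1/5)(0.2620+0.1310) + (1/5)(1.0000+0.2620)
  = 0.0046 + 0.0166 + 0.0382 + 0.0786 + 0.2524 = 0.3904
G = 1 − 0.3904 = 0.6096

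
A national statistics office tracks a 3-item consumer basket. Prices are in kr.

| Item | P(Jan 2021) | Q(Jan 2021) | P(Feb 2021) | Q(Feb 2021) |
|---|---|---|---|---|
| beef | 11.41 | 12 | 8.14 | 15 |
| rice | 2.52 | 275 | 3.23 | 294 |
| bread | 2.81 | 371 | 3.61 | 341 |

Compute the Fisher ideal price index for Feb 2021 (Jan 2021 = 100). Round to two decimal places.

123.65

Laspeyres component (base-period weights):
ΣP(Feb 2021)Q(Jan 2021) = 8.14×12 + 3.23×275 + 3.61×371 = 97.68 + 888.25 + 1339.31 = 2325.24
ΣP(Jan 2021)Q(Jan 2021) = 11.41×12 + 2.52×275 + 2.81×371 = 136.92 + 693 + 1042.51 = 1872.43
L = 2325.24 / 1872.43 × 100 = 124.1830
Paasche component (current-period weights):
ΣP(Feb 2021)Q(Feb 2021) = 8.14×15 + 3.23×294 + 3.61×341 = 122.1 + 949.62 + 1231.01 = 2302.73
ΣP(Jan 2021)Q(Feb 2021) = 11.41×15 + 2.52×294 + 2.81×341 = 171.15 + 740.88 + 958.21 = 1870.24
P = 2302.73 / 1870.24 × 100 = 123.1248
Fisher = √(L × P) = √(124.1830 × 123.1248) = 123.6528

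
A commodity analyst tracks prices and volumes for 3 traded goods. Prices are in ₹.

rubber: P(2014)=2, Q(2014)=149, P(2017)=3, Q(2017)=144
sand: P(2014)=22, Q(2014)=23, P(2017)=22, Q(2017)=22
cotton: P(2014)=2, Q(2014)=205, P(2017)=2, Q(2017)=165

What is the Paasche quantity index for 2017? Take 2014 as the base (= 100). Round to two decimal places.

Paasche quantity index uses current-period prices as weights.
ΣP(2017)·Q(2017) = 3×144 + 22×22 + 2×165 = 432 + 484 + 330 = 1246
ΣP(2017)·Q(2014) = 3×149 + 22×23 + 2×205 = 447 + 506 + 410 = 1363
Index = 1246 / 1363 × 100 = 91.4160

91.42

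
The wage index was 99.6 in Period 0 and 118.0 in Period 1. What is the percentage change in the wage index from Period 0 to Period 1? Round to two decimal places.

18.47%

Change = (118.0 − 99.6) / 99.6 × 100
       = 18.4 / 99.6 × 100 = 18.4739%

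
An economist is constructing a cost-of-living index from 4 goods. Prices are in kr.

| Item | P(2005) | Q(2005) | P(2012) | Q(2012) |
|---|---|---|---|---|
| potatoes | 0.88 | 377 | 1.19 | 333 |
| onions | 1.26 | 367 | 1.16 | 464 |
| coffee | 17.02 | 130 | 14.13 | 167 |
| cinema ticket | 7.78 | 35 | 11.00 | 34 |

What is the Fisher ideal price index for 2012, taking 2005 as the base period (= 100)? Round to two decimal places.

93.24

Laspeyres component (base-period weights):
ΣP(2012)Q(2005) = 1.19×377 + 1.16×367 + 14.13×130 + 11.00×35 = 448.63 + 425.72 + 1836.9 + 385 = 3096.25
ΣP(2005)Q(2005) = 0.88×377 + 1.26×367 + 17.02×130 + 7.78×35 = 331.76 + 462.42 + 2212.6 + 272.3 = 3279.08
L = 3096.25 / 3279.08 × 100 = 94.4244
Paasche component (current-period weights):
ΣP(2012)Q(2012) = 1.19×333 + 1.16×464 + 14.13×167 + 11.00×34 = 396.27 + 538.24 + 2359.71 + 374 = 3668.22
ΣP(2005)Q(2012) = 0.88×333 + 1.26×464 + 17.02×167 + 7.78×34 = 293.04 + 584.64 + 2842.34 + 264.52 = 3984.54
P = 3668.22 / 3984.54 × 100 = 92.0613
Fisher = √(L × P) = √(94.4244 × 92.0613) = 93.2353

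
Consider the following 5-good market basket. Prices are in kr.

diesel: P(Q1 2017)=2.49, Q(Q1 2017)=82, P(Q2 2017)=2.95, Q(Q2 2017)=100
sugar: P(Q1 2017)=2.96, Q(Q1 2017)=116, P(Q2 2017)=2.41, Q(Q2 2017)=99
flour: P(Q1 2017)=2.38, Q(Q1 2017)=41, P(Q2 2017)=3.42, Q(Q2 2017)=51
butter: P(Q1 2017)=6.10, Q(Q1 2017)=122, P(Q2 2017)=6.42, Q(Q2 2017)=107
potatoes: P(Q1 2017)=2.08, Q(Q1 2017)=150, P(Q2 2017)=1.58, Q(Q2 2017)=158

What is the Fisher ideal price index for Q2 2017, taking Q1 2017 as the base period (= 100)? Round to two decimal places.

Laspeyres component (base-period weights):
ΣP(Q2 2017)Q(Q1 2017) = 2.95×82 + 2.41×116 + 3.42×41 + 6.42×122 + 1.58×150 = 241.9 + 279.56 + 140.22 + 783.24 + 237 = 1681.92
ΣP(Q1 2017)Q(Q1 2017) = 2.49×82 + 2.96×116 + 2.38×41 + 6.10×122 + 2.08×150 = 204.18 + 343.36 + 97.58 + 744.2 + 312 = 1701.32
L = 1681.92 / 1701.32 × 100 = 98.8597
Paasche component (current-period weights):
ΣP(Q2 2017)Q(Q2 2017) = 2.95×100 + 2.41×99 + 3.42×51 + 6.42×107 + 1.58×158 = 295 + 238.59 + 174.42 + 686.94 + 249.64 = 1644.59
ΣP(Q1 2017)Q(Q2 2017) = 2.49×100 + 2.96×99 + 2.38×51 + 6.10×107 + 2.08×158 = 249 + 293.04 + 121.38 + 652.7 + 328.64 = 1644.76
P = 1644.59 / 1644.76 × 100 = 99.9897
Fisher = √(L × P) = √(98.8597 × 99.9897) = 99.4231

99.42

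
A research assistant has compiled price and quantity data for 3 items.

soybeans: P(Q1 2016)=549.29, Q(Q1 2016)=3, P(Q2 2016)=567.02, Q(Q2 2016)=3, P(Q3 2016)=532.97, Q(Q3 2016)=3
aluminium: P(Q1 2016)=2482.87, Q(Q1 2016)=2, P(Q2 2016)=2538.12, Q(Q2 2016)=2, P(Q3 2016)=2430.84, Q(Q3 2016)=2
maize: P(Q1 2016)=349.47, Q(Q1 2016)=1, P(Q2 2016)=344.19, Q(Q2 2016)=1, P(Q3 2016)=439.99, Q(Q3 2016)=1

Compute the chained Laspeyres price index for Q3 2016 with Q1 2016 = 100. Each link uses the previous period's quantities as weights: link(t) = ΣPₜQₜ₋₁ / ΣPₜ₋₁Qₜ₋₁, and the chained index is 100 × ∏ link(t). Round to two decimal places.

99.10

Link Q1 2016→Q2 2016:
ΣP(Q2 2016)Q(Q1 2016) = 567.02×3 + 2538.12×2 + 344.19×1 = 1701.06 + 5076.24 + 344.19 = 7121.49
ΣP(Q1 2016)Q(Q1 2016) = 549.29×3 + 2482.87×2 + 349.47×1 = 1647.87 + 4965.74 + 349.47 = 6963.08
link = 7121.49/6963.08 = 1.022750
Link Q2 2016→Q3 2016:
ΣP(Q3 2016)Q(Q2 2016) = 532.97×3 + 2430.84×2 + 439.99×1 = 1598.91 + 4861.68 + 439.99 = 6900.58
ΣP(Q2 2016)Q(Q2 2016) = 567.02×3 + 2538.12×2 + 344.19×1 = 1701.06 + 5076.24 + 344.19 = 7121.49
link = 6900.58/7121.49 = 0.968980
Chained index = 100 × 1.022750 × 0.968980 = 99.1024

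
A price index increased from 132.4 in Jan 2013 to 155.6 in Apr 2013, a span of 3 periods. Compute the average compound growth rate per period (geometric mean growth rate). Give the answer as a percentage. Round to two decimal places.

Growth factor = (155.6/132.4)^(1/3) = (1.175227)^(1/3) = 1.055295
Growth rate = 1.055295 − 1 = 0.055295 = 5.5295%

5.53%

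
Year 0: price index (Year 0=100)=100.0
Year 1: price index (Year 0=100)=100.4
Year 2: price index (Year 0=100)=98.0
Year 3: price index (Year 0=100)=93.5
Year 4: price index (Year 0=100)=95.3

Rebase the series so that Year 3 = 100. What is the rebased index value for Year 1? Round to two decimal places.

Rebased(Year 1) = 100.4 / 93.5 × 100 = 107.3797

107.38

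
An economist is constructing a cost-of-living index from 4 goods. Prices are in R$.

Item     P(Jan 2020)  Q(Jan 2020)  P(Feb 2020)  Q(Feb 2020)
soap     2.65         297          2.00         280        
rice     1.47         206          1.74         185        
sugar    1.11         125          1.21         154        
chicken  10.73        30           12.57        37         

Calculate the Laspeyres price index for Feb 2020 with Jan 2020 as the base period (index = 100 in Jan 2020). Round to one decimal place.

95.5

Laspeyres price index uses base-period quantities as weights.
ΣP(Feb 2020)·Q(Jan 2020) = 2.00×297 + 1.74×206 + 1.21×125 + 12.57×30 = 594 + 358.44 + 151.25 + 377.1 = 1480.79
ΣP(Jan 2020)·Q(Jan 2020) = 2.65×297 + 1.47×206 + 1.11×125 + 10.73×30 = 787.05 + 302.82 + 138.75 + 321.9 = 1550.52
Index = 1480.79 / 1550.52 × 100 = 95.5028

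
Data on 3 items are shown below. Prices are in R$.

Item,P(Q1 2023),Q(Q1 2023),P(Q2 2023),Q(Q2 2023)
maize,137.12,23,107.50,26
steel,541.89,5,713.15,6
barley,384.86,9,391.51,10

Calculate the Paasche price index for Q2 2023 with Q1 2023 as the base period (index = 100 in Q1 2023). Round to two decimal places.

103.04

Paasche price index uses current-period quantities as weights.
ΣP(Q2 2023)·Q(Q2 2023) = 107.50×26 + 713.15×6 + 391.51×10 = 2795 + 4278.9 + 3915.1 = 10989
ΣP(Q1 2023)·Q(Q2 2023) = 137.12×26 + 541.89×6 + 384.86×10 = 3565.12 + 3251.34 + 3848.6 = 10665.06
Index = 10989 / 10665.06 × 100 = 103.0374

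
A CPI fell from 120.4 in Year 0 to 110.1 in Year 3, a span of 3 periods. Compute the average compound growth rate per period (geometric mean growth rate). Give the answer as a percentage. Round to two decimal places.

Growth factor = (110.1/120.4)^(1/3) = (0.914452)^(1/3) = 0.970630
Growth rate = 0.970630 − 1 = -0.029370 = -2.9370%

-2.94%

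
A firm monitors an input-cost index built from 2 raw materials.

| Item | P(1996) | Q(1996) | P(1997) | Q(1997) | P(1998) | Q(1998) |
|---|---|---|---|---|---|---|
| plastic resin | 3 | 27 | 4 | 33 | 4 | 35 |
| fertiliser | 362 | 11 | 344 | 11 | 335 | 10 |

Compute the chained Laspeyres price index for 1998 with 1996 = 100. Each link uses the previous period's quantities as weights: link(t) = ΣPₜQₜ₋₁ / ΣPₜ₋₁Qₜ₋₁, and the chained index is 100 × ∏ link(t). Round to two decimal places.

93.37

Link 1996→1997:
ΣP(1997)Q(1996) = 4×27 + 344×11 = 108 + 3784 = 3892
ΣP(1996)Q(1996) = 3×27 + 362×11 = 81 + 3982 = 4063
link = 3892/4063 = 0.957913
Link 1997→1998:
ΣP(1998)Q(1997) = 4×33 + 335×11 = 132 + 3685 = 3817
ΣP(1997)Q(1997) = 4×33 + 344×11 = 132 + 3784 = 3916
link = 3817/3916 = 0.974719
Chained index = 100 × 0.957913 × 0.974719 = 93.3696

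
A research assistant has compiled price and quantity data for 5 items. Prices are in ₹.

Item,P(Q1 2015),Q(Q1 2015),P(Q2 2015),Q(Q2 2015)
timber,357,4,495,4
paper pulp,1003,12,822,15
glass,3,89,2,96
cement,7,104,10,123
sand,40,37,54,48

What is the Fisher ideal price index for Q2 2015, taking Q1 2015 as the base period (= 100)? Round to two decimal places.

Laspeyres component (base-period weights):
ΣP(Q2 2015)Q(Q1 2015) = 495×4 + 822×12 + 2×89 + 10×104 + 54×37 = 1980 + 9864 + 178 + 1040 + 1998 = 15060
ΣP(Q1 2015)Q(Q1 2015) = 357×4 + 1003×12 + 3×89 + 7×104 + 40×37 = 1428 + 12036 + 267 + 728 + 1480 = 15939
L = 15060 / 15939 × 100 = 94.4852
Paasche component (current-period weights):
ΣP(Q2 2015)Q(Q2 2015) = 495×4 + 822×15 + 2×96 + 10×123 + 54×48 = 1980 + 12330 + 192 + 1230 + 2592 = 18324
ΣP(Q1 2015)Q(Q2 2015) = 357×4 + 1003×15 + 3×96 + 7×123 + 40×48 = 1428 + 15045 + 288 + 861 + 1920 = 19542
P = 18324 / 19542 × 100 = 93.7673
Fisher = √(L × P) = √(94.4852 × 93.7673) = 94.1256

94.13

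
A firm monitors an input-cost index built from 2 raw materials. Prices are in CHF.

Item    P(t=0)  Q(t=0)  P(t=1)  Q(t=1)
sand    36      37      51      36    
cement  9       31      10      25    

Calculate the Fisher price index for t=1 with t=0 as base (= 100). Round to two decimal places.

Laspeyres component (base-period weights):
ΣP(t=1)Q(t=0) = 51×37 + 10×31 = 1887 + 310 = 2197
ΣP(t=0)Q(t=0) = 36×37 + 9×31 = 1332 + 279 = 1611
L = 2197 / 1611 × 100 = 136.3749
Paasche component (current-period weights):
ΣP(t=1)Q(t=1) = 51×36 + 10×25 = 1836 + 250 = 2086
ΣP(t=0)Q(t=1) = 36×36 + 9×25 = 1296 + 225 = 1521
P = 2086 / 1521 × 100 = 137.1466
Fisher = √(L × P) = √(136.3749 × 137.1466) = 136.7602

136.76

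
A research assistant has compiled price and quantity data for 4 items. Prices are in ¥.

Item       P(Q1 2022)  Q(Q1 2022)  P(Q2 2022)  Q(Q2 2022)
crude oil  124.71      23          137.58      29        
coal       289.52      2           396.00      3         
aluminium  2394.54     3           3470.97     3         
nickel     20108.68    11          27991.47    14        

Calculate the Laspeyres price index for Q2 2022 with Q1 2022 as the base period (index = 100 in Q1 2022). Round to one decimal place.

Laspeyres price index uses base-period quantities as weights.
ΣP(Q2 2022)·Q(Q1 2022) = 137.58×23 + 396.00×2 + 3470.97×3 + 27991.47×11 = 3164.34 + 792 + 10412.91 + 307906.17 = 322275.42
ΣP(Q1 2022)·Q(Q1 2022) = 124.71×23 + 289.52×2 + 2394.54×3 + 20108.68×11 = 2868.33 + 579.04 + 7183.62 + 221195.48 = 231826.47
Index = 322275.42 / 231826.47 × 100 = 139.0158

139.0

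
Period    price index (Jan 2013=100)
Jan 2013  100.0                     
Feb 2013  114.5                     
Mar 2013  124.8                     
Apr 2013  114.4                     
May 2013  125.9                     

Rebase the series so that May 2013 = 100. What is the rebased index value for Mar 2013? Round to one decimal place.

Rebased(Mar 2013) = 124.8 / 125.9 × 100 = 99.1263

99.1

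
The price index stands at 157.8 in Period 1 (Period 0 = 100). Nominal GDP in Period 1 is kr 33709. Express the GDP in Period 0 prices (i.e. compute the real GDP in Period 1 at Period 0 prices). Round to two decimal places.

21361.85

Real = Nominal ÷ (Index/100) = 33709 ÷ (157.8/100)
     = 33709 ÷ 1.578 = 21361.8504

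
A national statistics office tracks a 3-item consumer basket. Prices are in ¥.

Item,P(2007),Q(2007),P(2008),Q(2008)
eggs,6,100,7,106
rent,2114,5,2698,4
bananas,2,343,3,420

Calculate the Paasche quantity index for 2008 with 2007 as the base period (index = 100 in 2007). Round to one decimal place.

Paasche quantity index uses current-period prices as weights.
ΣP(2008)·Q(2008) = 7×106 + 2698×4 + 3×420 = 742 + 10792 + 1260 = 12794
ΣP(2008)·Q(2007) = 7×100 + 2698×5 + 3×343 = 700 + 13490 + 1029 = 15219
Index = 12794 / 15219 × 100 = 84.0660

84.1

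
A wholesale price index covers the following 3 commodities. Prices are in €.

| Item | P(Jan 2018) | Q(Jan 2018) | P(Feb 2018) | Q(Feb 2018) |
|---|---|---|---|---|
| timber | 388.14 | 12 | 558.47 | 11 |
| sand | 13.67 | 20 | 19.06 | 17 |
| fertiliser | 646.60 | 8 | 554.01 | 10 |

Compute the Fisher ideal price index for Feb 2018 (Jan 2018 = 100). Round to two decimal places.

111.70

Laspeyres component (base-period weights):
ΣP(Feb 2018)Q(Jan 2018) = 558.47×12 + 19.06×20 + 554.01×8 = 6701.64 + 381.2 + 4432.08 = 11514.92
ΣP(Jan 2018)Q(Jan 2018) = 388.14×12 + 13.67×20 + 646.60×8 = 4657.68 + 273.4 + 5172.8 = 10103.88
L = 11514.92 / 10103.88 × 100 = 113.9653
Paasche component (current-period weights):
ΣP(Feb 2018)Q(Feb 2018) = 558.47×11 + 19.06×17 + 554.01×10 = 6143.17 + 324.02 + 5540.1 = 12007.29
ΣP(Jan 2018)Q(Feb 2018) = 388.14×11 + 13.67×17 + 646.60×10 = 4269.54 + 232.39 + 6466 = 10967.93
P = 12007.29 / 10967.93 × 100 = 109.4764
Fisher = √(L × P) = √(113.9653 × 109.4764) = 111.6983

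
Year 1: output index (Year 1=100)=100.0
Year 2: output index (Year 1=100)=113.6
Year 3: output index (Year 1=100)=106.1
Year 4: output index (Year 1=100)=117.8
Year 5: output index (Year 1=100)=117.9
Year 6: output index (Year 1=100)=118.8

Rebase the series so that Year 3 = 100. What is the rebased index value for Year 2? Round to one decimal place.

Rebased(Year 2) = 113.6 / 106.1 × 100 = 107.0688

107.1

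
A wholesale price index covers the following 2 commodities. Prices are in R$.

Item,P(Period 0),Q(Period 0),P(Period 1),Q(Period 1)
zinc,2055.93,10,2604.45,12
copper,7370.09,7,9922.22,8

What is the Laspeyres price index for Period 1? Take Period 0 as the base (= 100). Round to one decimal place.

Laspeyres price index uses base-period quantities as weights.
ΣP(Period 1)·Q(Period 0) = 2604.45×10 + 9922.22×7 = 26044.5 + 69455.54 = 95500.04
ΣP(Period 0)·Q(Period 0) = 2055.93×10 + 7370.09×7 = 20559.3 + 51590.63 = 72149.93
Index = 95500.04 / 72149.93 × 100 = 132.3633

132.4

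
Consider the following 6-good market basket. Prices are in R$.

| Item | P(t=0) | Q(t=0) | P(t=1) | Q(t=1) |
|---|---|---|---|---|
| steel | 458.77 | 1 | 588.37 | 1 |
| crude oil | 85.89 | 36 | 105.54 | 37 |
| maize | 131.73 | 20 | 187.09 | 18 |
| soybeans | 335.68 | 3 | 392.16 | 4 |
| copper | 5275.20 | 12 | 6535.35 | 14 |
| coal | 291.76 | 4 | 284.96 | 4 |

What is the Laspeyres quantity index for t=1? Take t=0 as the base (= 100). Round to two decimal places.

Laspeyres quantity index uses base-period prices as weights.
ΣP(t=0)·Q(t=1) = 458.77×1 + 85.89×37 + 131.73×18 + 335.68×4 + 5275.20×14 + 291.76×4 = 458.77 + 3177.93 + 2371.14 + 1342.72 + 73852.8 + 1167.04 = 82370.4
ΣP(t=0)·Q(t=0) = 458.77×1 + 85.89×36 + 131.73×20 + 335.68×3 + 5275.20×12 + 291.76×4 = 458.77 + 3092.04 + 2634.6 + 1007.04 + 63302.4 + 1167.04 = 71661.89
Index = 82370.4 / 71661.89 × 100 = 114.9431

114.94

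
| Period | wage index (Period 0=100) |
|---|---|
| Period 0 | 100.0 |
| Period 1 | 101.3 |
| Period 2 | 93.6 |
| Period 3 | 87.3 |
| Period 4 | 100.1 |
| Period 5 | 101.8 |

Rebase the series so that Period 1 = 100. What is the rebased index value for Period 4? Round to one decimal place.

Rebased(Period 4) = 100.1 / 101.3 × 100 = 98.8154

98.8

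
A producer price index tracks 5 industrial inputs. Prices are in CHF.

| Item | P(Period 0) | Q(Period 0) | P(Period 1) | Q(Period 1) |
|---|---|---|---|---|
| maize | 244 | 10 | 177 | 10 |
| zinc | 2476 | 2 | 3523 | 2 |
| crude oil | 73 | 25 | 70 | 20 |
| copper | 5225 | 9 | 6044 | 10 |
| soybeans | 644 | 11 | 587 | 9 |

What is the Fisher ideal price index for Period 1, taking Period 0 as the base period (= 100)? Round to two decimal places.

113.15

Laspeyres component (base-period weights):
ΣP(Period 1)Q(Period 0) = 177×10 + 3523×2 + 70×25 + 6044×9 + 587×11 = 1770 + 7046 + 1750 + 54396 + 6457 = 71419
ΣP(Period 0)Q(Period 0) = 244×10 + 2476×2 + 73×25 + 5225×9 + 644×11 = 2440 + 4952 + 1825 + 47025 + 7084 = 63326
L = 71419 / 63326 × 100 = 112.7799
Paasche component (current-period weights):
ΣP(Period 1)Q(Period 1) = 177×10 + 3523×2 + 70×20 + 6044×10 + 587×9 = 1770 + 7046 + 1400 + 60440 + 5283 = 75939
ΣP(Period 0)Q(Period 1) = 244×10 + 2476×2 + 73×20 + 5225×10 + 644×9 = 2440 + 4952 + 1460 + 52250 + 5796 = 66898
P = 75939 / 66898 × 100 = 113.5146
Fisher = √(L × P) = √(112.7799 × 113.5146) = 113.1467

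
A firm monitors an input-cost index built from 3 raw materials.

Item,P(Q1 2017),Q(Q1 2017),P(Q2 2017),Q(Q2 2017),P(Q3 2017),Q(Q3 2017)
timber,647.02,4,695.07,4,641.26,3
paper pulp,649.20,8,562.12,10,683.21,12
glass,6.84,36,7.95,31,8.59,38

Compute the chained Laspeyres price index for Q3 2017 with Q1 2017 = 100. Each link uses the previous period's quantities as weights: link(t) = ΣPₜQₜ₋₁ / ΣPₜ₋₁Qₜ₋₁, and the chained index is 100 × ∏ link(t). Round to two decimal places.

Link Q1 2017→Q2 2017:
ΣP(Q2 2017)Q(Q1 2017) = 695.07×4 + 562.12×8 + 7.95×36 = 2780.28 + 4496.96 + 286.2 = 7563.44
ΣP(Q1 2017)Q(Q1 2017) = 647.02×4 + 649.20×8 + 6.84×36 = 2588.08 + 5193.6 + 246.24 = 8027.92
link = 7563.44/8027.92 = 0.942142
Link Q2 2017→Q3 2017:
ΣP(Q3 2017)Q(Q2 2017) = 641.26×4 + 683.21×10 + 8.59×31 = 2565.04 + 6832.1 + 266.29 = 9663.43
ΣP(Q2 2017)Q(Q2 2017) = 695.07×4 + 562.12×10 + 7.95×31 = 2780.28 + 5621.2 + 246.45 = 8647.93
link = 9663.43/8647.93 = 1.117427
Chained index = 100 × 0.942142 × 1.117427 = 105.2775

105.28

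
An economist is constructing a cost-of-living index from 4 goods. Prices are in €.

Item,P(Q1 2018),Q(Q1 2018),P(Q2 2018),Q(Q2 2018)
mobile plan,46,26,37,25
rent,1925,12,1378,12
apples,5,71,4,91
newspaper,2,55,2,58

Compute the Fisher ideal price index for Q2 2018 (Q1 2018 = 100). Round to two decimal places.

Laspeyres component (base-period weights):
ΣP(Q2 2018)Q(Q1 2018) = 37×26 + 1378×12 + 4×71 + 2×55 = 962 + 16536 + 284 + 110 = 17892
ΣP(Q1 2018)Q(Q1 2018) = 46×26 + 1925×12 + 5×71 + 2×55 = 1196 + 23100 + 355 + 110 = 24761
L = 17892 / 24761 × 100 = 72.2588
Paasche component (current-period weights):
ΣP(Q2 2018)Q(Q2 2018) = 37×25 + 1378×12 + 4×91 + 2×58 = 925 + 16536 + 364 + 116 = 17941
ΣP(Q1 2018)Q(Q2 2018) = 46×25 + 1925×12 + 5×91 + 2×58 = 1150 + 23100 + 455 + 116 = 24821
P = 17941 / 24821 × 100 = 72.2815
Fisher = √(L × P) = √(72.2588 × 72.2815) = 72.2702

72.27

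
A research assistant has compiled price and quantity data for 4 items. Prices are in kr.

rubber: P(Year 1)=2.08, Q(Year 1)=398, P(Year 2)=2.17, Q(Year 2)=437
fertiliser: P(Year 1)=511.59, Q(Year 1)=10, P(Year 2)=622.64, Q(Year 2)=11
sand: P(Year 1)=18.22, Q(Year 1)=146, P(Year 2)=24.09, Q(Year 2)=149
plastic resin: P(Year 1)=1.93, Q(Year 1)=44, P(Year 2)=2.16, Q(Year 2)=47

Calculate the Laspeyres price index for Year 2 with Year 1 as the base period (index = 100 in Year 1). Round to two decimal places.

Laspeyres price index uses base-period quantities as weights.
ΣP(Year 2)·Q(Year 1) = 2.17×398 + 622.64×10 + 24.09×146 + 2.16×44 = 863.66 + 6226.4 + 3517.14 + 95.04 = 10702.24
ΣP(Year 1)·Q(Year 1) = 2.08×398 + 511.59×10 + 18.22×146 + 1.93×44 = 827.84 + 5115.9 + 2660.12 + 84.92 = 8688.78
Index = 10702.24 / 8688.78 × 100 = 123.1731

123.17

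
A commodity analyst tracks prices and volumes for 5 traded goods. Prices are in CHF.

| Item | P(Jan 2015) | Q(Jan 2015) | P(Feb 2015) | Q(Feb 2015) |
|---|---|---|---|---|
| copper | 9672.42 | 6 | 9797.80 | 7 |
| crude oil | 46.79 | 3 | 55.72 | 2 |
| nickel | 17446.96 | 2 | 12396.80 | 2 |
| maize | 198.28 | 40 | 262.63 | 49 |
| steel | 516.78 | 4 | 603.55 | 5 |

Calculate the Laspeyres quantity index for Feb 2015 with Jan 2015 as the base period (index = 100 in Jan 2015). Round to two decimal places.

111.57

Laspeyres quantity index uses base-period prices as weights.
ΣP(Jan 2015)·Q(Feb 2015) = 9672.42×7 + 46.79×2 + 17446.96×2 + 198.28×49 + 516.78×5 = 67706.94 + 93.58 + 34893.92 + 9715.72 + 2583.9 = 114994.06
ΣP(Jan 2015)·Q(Jan 2015) = 9672.42×6 + 46.79×3 + 17446.96×2 + 198.28×40 + 516.78×4 = 58034.52 + 140.37 + 34893.92 + 7931.2 + 2067.12 = 103067.13
Index = 114994.06 / 103067.13 × 100 = 111.5720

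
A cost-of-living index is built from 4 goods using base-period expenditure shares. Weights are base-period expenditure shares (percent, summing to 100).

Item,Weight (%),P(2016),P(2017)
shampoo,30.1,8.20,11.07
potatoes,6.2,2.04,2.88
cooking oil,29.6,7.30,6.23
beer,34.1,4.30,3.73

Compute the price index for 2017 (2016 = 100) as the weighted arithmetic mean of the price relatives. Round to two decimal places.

shampoo: 30.1 × (11.07/8.20) = 30.1 × 1.350000 = 40.6350
potatoes: 6.2 × (2.88/2.04) = 6.2 × 1.411765 = 8.7529
cooking oil: 29.6 × (6.23/7.30) = 29.6 × 0.853425 = 25.2614
beer: 34.1 × (3.73/4.30) = 34.1 × 0.867442 = 29.5798
Index = Σ wᵢ·(p₁ᵢ/p₀ᵢ) = 40.6350 + 8.7529 + 25.2614 + 29.5798 = 104.2291

104.23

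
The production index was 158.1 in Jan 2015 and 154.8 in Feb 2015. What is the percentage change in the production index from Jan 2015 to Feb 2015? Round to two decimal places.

Change = (154.8 − 158.1) / 158.1 × 100
       = -3.3 / 158.1 × 100 = -2.0873%

-2.09%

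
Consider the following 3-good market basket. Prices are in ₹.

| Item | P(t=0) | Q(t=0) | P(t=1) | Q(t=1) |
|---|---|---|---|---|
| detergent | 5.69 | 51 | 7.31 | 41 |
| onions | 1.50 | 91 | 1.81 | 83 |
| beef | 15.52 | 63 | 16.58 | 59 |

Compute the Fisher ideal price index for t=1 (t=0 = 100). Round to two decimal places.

Laspeyres component (base-period weights):
ΣP(t=1)Q(t=0) = 7.31×51 + 1.81×91 + 16.58×63 = 372.81 + 164.71 + 1044.54 = 1582.06
ΣP(t=0)Q(t=0) = 5.69×51 + 1.50×91 + 15.52×63 = 290.19 + 136.5 + 977.76 = 1404.45
L = 1582.06 / 1404.45 × 100 = 112.6462
Paasche component (current-period weights):
ΣP(t=1)Q(t=1) = 7.31×41 + 1.81×83 + 16.58×59 = 299.71 + 150.23 + 978.22 = 1428.16
ΣP(t=0)Q(t=1) = 5.69×41 + 1.50×83 + 15.52×59 = 233.29 + 124.5 + 915.68 = 1273.47
P = 1428.16 / 1273.47 × 100 = 112.1471
Fisher = √(L × P) = √(112.6462 × 112.1471) = 112.3964

112.40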